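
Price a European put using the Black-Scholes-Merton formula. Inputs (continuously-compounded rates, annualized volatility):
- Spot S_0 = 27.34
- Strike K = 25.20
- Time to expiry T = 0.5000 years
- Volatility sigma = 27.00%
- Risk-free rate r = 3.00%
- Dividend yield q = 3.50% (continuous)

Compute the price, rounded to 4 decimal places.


Answer: Price = 1.1104

Derivation:
d1 = (ln(S/K) + (r - q + 0.5*sigma^2) * T) / (sigma * sqrt(T)) = 0.50928364
d2 = d1 - sigma * sqrt(T) = 0.31836481
exp(-rT) = 0.98511194; exp(-qT) = 0.98265224
P = K * exp(-rT) * N(-d2) - S_0 * exp(-qT) * N(-d1)
N(-d1) = 0.30527671; N(-d2) = 0.37510412
P = 25.2000 * 0.98511194 * 0.37510412 - 27.3400 * 0.98265224 * 0.30527671 = 1.1104


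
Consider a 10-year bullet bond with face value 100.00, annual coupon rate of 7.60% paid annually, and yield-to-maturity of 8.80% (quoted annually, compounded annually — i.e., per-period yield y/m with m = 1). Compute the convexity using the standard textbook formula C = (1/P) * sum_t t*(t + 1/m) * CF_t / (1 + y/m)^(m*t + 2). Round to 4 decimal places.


Answer: Convexity = 59.5434

Derivation:
Coupon per period c = face * coupon_rate / m = 7.600000
Periods per year m = 1; per-period yield y/m = 0.088000
Number of cashflows N = 10
Cashflows (t years, CF_t, discount factor 1/(1+y/m)^(m*t), PV):
  t = 1.0000: CF_t = 7.600000, DF = 0.919118, PV = 6.985294
  t = 2.0000: CF_t = 7.600000, DF = 0.844777, PV = 6.420307
  t = 3.0000: CF_t = 7.600000, DF = 0.776450, PV = 5.901018
  t = 4.0000: CF_t = 7.600000, DF = 0.713649, PV = 5.423729
  t = 5.0000: CF_t = 7.600000, DF = 0.655927, PV = 4.985045
  t = 6.0000: CF_t = 7.600000, DF = 0.602874, PV = 4.581843
  t = 7.0000: CF_t = 7.600000, DF = 0.554112, PV = 4.211253
  t = 8.0000: CF_t = 7.600000, DF = 0.509294, PV = 3.870637
  t = 9.0000: CF_t = 7.600000, DF = 0.468101, PV = 3.557571
  t = 10.0000: CF_t = 107.600000, DF = 0.430240, PV = 46.293852
Price P = sum_t PV_t = 92.230549
Convexity numerator sum_t t*(t + 1/m) * CF_t / (1+y/m)^(m*t + 2):
  t = 1.0000: term = 11.802035
  t = 2.0000: term = 32.542376
  t = 3.0000: term = 59.820544
  t = 4.0000: term = 91.636863
  t = 5.0000: term = 126.337587
  t = 6.0000: term = 162.566749
  t = 7.0000: term = 199.223957
  t = 8.0000: term = 235.427470
  t = 9.0000: term = 270.481928
  t = 10.0000: term = 4301.879212
Convexity = (1/P) * sum = 5491.718722 / 92.230549 = 59.543381


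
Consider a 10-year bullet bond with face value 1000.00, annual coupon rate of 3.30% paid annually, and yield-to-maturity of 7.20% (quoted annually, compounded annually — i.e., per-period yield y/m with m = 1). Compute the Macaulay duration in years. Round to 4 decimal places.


Answer: Macaulay duration = 8.4023 years

Derivation:
Coupon per period c = face * coupon_rate / m = 33.000000
Periods per year m = 1; per-period yield y/m = 0.072000
Number of cashflows N = 10
Cashflows (t years, CF_t, discount factor 1/(1+y/m)^(m*t), PV):
  t = 1.0000: CF_t = 33.000000, DF = 0.932836, PV = 30.783582
  t = 2.0000: CF_t = 33.000000, DF = 0.870183, PV = 28.716028
  t = 3.0000: CF_t = 33.000000, DF = 0.811738, PV = 26.787340
  t = 4.0000: CF_t = 33.000000, DF = 0.757218, PV = 24.988190
  t = 5.0000: CF_t = 33.000000, DF = 0.706360, PV = 23.309879
  t = 6.0000: CF_t = 33.000000, DF = 0.658918, PV = 21.744290
  t = 7.0000: CF_t = 33.000000, DF = 0.614662, PV = 20.283852
  t = 8.0000: CF_t = 33.000000, DF = 0.573379, PV = 18.921504
  t = 9.0000: CF_t = 33.000000, DF = 0.534868, PV = 17.650657
  t = 10.0000: CF_t = 1033.000000, DF = 0.498944, PV = 515.409558
Price P = sum_t PV_t = 728.594879
Macaulay numerator sum_t t * PV_t:
  t * PV_t at t = 1.0000: 30.783582
  t * PV_t at t = 2.0000: 57.432056
  t * PV_t at t = 3.0000: 80.362019
  t * PV_t at t = 4.0000: 99.952760
  t * PV_t at t = 5.0000: 116.549393
  t * PV_t at t = 6.0000: 130.465739
  t * PV_t at t = 7.0000: 141.986967
  t * PV_t at t = 8.0000: 151.372033
  t * PV_t at t = 9.0000: 158.855912
  t * PV_t at t = 10.0000: 5154.095579
Macaulay duration D = (sum_t t * PV_t) / P = 6121.856040 / 728.594879 = 8.402277


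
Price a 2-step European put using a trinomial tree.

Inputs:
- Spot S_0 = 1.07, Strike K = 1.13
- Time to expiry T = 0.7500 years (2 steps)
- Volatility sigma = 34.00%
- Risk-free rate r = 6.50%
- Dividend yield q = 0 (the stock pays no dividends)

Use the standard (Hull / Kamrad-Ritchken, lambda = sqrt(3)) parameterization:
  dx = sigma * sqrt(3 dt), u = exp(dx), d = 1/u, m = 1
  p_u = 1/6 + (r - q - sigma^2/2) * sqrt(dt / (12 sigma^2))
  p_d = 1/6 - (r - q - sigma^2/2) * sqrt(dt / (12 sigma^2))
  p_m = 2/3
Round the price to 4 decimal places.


Answer: Price = V(0,0) = 0.1234

Derivation:
dt = T/N = 0.375000; dx = sigma*sqrt(3*dt) = 0.360624
u = exp(dx) = 1.434225; d = 1/u = 0.697241
p_u = 0.170410, p_m = 0.666667, p_d = 0.162923
Discount per step: exp(-r*dt) = 0.975920
Stock lattice S(k, j) with j the centered position index:
  k=0: S(0,+0) = 1.0700
  k=1: S(1,-1) = 0.7460; S(1,+0) = 1.0700; S(1,+1) = 1.5346
  k=2: S(2,-2) = 0.5202; S(2,-1) = 0.7460; S(2,+0) = 1.0700; S(2,+1) = 1.5346; S(2,+2) = 2.2010
Terminal payoffs V(N, j) = max(K - S_T, 0):
  V(2,-2) = 0.609825; V(2,-1) = 0.383952; V(2,+0) = 0.060000; V(2,+1) = 0.000000; V(2,+2) = 0.000000
Backward induction: V(k, j) = exp(-r*dt) * [p_u * V(k+1, j+1) + p_m * V(k+1, j) + p_d * V(k+1, j-1)]
  V(1,-1) = exp(-r*dt) * [p_u*0.060000 + p_m*0.383952 + p_d*0.609825] = 0.356745
  V(1,+0) = exp(-r*dt) * [p_u*0.000000 + p_m*0.060000 + p_d*0.383952] = 0.100085
  V(1,+1) = exp(-r*dt) * [p_u*0.000000 + p_m*0.000000 + p_d*0.060000] = 0.009540
  V(0,+0) = exp(-r*dt) * [p_u*0.009540 + p_m*0.100085 + p_d*0.356745] = 0.123426


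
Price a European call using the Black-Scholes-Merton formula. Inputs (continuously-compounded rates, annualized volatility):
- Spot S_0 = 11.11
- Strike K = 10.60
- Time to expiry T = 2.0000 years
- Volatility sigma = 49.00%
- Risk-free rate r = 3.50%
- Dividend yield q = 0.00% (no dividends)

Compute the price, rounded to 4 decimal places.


Answer: Price = 3.4969

Derivation:
d1 = (ln(S/K) + (r - q + 0.5*sigma^2) * T) / (sigma * sqrt(T)) = 0.51530999
d2 = d1 - sigma * sqrt(T) = -0.17765466
exp(-rT) = 0.93239382; exp(-qT) = 1.00000000
C = S_0 * exp(-qT) * N(d1) - K * exp(-rT) * N(d2)
N(d1) = 0.69683179; N(d2) = 0.42949710
C = 11.1100 * 1.00000000 * 0.69683179 - 10.6000 * 0.93239382 * 0.42949710 = 3.4969


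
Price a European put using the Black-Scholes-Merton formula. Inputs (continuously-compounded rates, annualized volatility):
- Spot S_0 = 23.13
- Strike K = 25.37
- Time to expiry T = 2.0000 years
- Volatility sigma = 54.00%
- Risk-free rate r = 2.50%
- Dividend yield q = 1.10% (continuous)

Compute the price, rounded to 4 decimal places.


Answer: Price = 7.7301

Derivation:
d1 = (ln(S/K) + (r - q + 0.5*sigma^2) * T) / (sigma * sqrt(T)) = 0.29746032
d2 = d1 - sigma * sqrt(T) = -0.46621501
exp(-rT) = 0.95122942; exp(-qT) = 0.97824024
P = K * exp(-rT) * N(-d2) - S_0 * exp(-qT) * N(-d1)
N(-d1) = 0.38305755; N(-d2) = 0.67946920
P = 25.3700 * 0.95122942 * 0.67946920 - 23.1300 * 0.97824024 * 0.38305755 = 7.7301


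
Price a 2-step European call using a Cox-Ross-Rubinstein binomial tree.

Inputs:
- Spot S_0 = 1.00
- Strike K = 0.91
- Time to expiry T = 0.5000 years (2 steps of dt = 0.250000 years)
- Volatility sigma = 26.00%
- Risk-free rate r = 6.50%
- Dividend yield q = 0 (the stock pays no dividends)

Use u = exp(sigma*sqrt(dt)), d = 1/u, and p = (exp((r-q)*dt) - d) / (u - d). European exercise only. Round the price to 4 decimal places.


dt = T/N = 0.250000
u = exp(sigma*sqrt(dt)) = 1.138828; d = 1/u = 0.878095
p = (exp((r-q)*dt) - d) / (u - d) = 0.530379
Discount per step: exp(-r*dt) = 0.983881
Stock lattice S(k, i) with i counting down-moves:
  k=0: S(0,0) = 1.0000
  k=1: S(1,0) = 1.1388; S(1,1) = 0.8781
  k=2: S(2,0) = 1.2969; S(2,1) = 1.0000; S(2,2) = 0.7711
Terminal payoffs V(N, i) = max(S_T - K, 0):
  V(2,0) = 0.386930; V(2,1) = 0.090000; V(2,2) = 0.000000
Backward induction: V(k, i) = exp(-r*dt) * [p * V(k+1, i) + (1-p) * V(k+1, i+1)].
  V(1,0) = exp(-r*dt) * [p*0.386930 + (1-p)*0.090000] = 0.243496
  V(1,1) = exp(-r*dt) * [p*0.090000 + (1-p)*0.000000] = 0.046965
  V(0,0) = exp(-r*dt) * [p*0.243496 + (1-p)*0.046965] = 0.148764

Answer: Price = V(0,0) = 0.1488


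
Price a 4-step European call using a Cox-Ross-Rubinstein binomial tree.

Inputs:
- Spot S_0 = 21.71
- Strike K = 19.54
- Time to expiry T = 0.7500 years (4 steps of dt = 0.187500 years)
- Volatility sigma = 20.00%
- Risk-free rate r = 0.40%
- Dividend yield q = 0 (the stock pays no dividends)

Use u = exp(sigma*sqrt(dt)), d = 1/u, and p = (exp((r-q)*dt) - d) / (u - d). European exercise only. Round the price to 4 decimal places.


Answer: Price = V(0,0) = 2.8692

Derivation:
dt = T/N = 0.187500
u = exp(sigma*sqrt(dt)) = 1.090463; d = 1/u = 0.917042
p = (exp((r-q)*dt) - d) / (u - d) = 0.482689
Discount per step: exp(-r*dt) = 0.999250
Stock lattice S(k, i) with i counting down-moves:
  k=0: S(0,0) = 21.7100
  k=1: S(1,0) = 23.6740; S(1,1) = 19.9090
  k=2: S(2,0) = 25.8156; S(2,1) = 21.7100; S(2,2) = 18.2574
  k=3: S(3,0) = 28.1509; S(3,1) = 23.6740; S(3,2) = 19.9090; S(3,3) = 16.7428
  k=4: S(4,0) = 30.6976; S(4,1) = 25.8156; S(4,2) = 21.7100; S(4,3) = 18.2574; S(4,4) = 15.3538
Terminal payoffs V(N, i) = max(S_T - K, 0):
  V(4,0) = 11.157559; V(4,1) = 6.275577; V(4,2) = 2.170000; V(4,3) = 0.000000; V(4,4) = 0.000000
Backward induction: V(k, i) = exp(-r*dt) * [p * V(k+1, i) + (1-p) * V(k+1, i+1)].
  V(3,0) = exp(-r*dt) * [p*11.157559 + (1-p)*6.275577] = 8.625586
  V(3,1) = exp(-r*dt) * [p*6.275577 + (1-p)*2.170000] = 4.148605
  V(3,2) = exp(-r*dt) * [p*2.170000 + (1-p)*0.000000] = 1.046650
  V(3,3) = exp(-r*dt) * [p*0.000000 + (1-p)*0.000000] = 0.000000
  V(2,0) = exp(-r*dt) * [p*8.625586 + (1-p)*4.148605] = 6.304865
  V(2,1) = exp(-r*dt) * [p*4.148605 + (1-p)*1.046650] = 2.542023
  V(2,2) = exp(-r*dt) * [p*1.046650 + (1-p)*0.000000] = 0.504828
  V(1,0) = exp(-r*dt) * [p*6.304865 + (1-p)*2.542023] = 4.355039
  V(1,1) = exp(-r*dt) * [p*2.542023 + (1-p)*0.504828] = 1.487045
  V(0,0) = exp(-r*dt) * [p*4.355039 + (1-p)*1.487045] = 2.869242


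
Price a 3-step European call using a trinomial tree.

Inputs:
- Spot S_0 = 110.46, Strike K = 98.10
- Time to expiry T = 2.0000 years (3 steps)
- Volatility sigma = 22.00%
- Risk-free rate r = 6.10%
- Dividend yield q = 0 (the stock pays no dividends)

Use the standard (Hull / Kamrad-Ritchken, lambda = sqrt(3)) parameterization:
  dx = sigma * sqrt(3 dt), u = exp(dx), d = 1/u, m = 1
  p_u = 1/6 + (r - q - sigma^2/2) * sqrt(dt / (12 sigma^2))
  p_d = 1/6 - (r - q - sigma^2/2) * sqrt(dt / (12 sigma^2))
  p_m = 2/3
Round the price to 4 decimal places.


Answer: Price = V(0,0) = 27.4717

Derivation:
dt = T/N = 0.666667; dx = sigma*sqrt(3*dt) = 0.311127
u = exp(dx) = 1.364963; d = 1/u = 0.732621
p_u = 0.206093, p_m = 0.666667, p_d = 0.127240
Discount per step: exp(-r*dt) = 0.960149
Stock lattice S(k, j) with j the centered position index:
  k=0: S(0,+0) = 110.4600
  k=1: S(1,-1) = 80.9253; S(1,+0) = 110.4600; S(1,+1) = 150.7738
  k=2: S(2,-2) = 59.2876; S(2,-1) = 80.9253; S(2,+0) = 110.4600; S(2,+1) = 150.7738; S(2,+2) = 205.8005
  k=3: S(3,-3) = 43.4353; S(3,-2) = 59.2876; S(3,-1) = 80.9253; S(3,+0) = 110.4600; S(3,+1) = 150.7738; S(3,+2) = 205.8005; S(3,+3) = 280.9100
Terminal payoffs V(N, j) = max(S_T - K, 0):
  V(3,-3) = 0.000000; V(3,-2) = 0.000000; V(3,-1) = 0.000000; V(3,+0) = 12.360000; V(3,+1) = 52.673762; V(3,+2) = 107.700537; V(3,+3) = 182.810023
Backward induction: V(k, j) = exp(-r*dt) * [p_u * V(k+1, j+1) + p_m * V(k+1, j) + p_d * V(k+1, j-1)]
  V(2,-2) = exp(-r*dt) * [p_u*0.000000 + p_m*0.000000 + p_d*0.000000] = 0.000000
  V(2,-1) = exp(-r*dt) * [p_u*12.360000 + p_m*0.000000 + p_d*0.000000] = 2.445800
  V(2,+0) = exp(-r*dt) * [p_u*52.673762 + p_m*12.360000 + p_d*0.000000] = 18.334725
  V(2,+1) = exp(-r*dt) * [p_u*107.700537 + p_m*52.673762 + p_d*12.360000] = 56.538266
  V(2,+2) = exp(-r*dt) * [p_u*182.810023 + p_m*107.700537 + p_d*52.673762] = 111.548667
  V(1,-1) = exp(-r*dt) * [p_u*18.334725 + p_m*2.445800 + p_d*0.000000] = 5.193635
  V(1,+0) = exp(-r*dt) * [p_u*56.538266 + p_m*18.334725 + p_d*2.445800] = 23.222654
  V(1,+1) = exp(-r*dt) * [p_u*111.548667 + p_m*56.538266 + p_d*18.334725] = 60.503331
  V(0,+0) = exp(-r*dt) * [p_u*60.503331 + p_m*23.222654 + p_d*5.193635] = 27.471724


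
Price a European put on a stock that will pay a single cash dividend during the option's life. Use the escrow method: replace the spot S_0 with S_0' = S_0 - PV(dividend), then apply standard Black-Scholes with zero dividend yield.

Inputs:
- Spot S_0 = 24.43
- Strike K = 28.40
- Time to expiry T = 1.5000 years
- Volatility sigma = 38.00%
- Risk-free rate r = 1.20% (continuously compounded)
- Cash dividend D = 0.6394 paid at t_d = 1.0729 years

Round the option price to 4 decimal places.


Answer: Price = 7.0716

Derivation:
PV(D) = D * exp(-r * t_d) = 0.6394 * 0.98720773 = 0.63122062
S_0' = S_0 - PV(D) = 24.4300 - 0.63122062 = 23.79877938
d1 = (ln(S_0'/K) + (r + sigma^2/2)*T) / (sigma*sqrt(T)) = -0.10841109
d2 = d1 - sigma*sqrt(T) = -0.57381414
exp(-rT) = 0.98216103
N(-d1) = 0.54316520; N(-d2) = 0.71695321
P = K * exp(-rT) * N(-d2) - S_0' * N(-d1) = 28.4000 * 0.98216103 * 0.71695321 - 23.79877938 * 0.54316520 = 7.0716


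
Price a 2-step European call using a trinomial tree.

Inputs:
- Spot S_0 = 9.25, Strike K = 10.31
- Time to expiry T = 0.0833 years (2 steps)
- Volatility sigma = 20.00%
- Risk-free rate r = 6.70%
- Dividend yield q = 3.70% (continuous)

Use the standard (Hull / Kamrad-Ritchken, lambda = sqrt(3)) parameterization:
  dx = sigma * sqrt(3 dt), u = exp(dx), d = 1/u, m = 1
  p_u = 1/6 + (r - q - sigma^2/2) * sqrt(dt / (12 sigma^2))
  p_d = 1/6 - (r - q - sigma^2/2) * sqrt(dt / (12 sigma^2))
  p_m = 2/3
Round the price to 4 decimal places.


dt = T/N = 0.041650; dx = sigma*sqrt(3*dt) = 0.070697
u = exp(dx) = 1.073255; d = 1/u = 0.931745
p_u = 0.169612, p_m = 0.666667, p_d = 0.163721
Discount per step: exp(-r*dt) = 0.997213
Stock lattice S(k, j) with j the centered position index:
  k=0: S(0,+0) = 9.2500
  k=1: S(1,-1) = 8.6186; S(1,+0) = 9.2500; S(1,+1) = 9.9276
  k=2: S(2,-2) = 8.0304; S(2,-1) = 8.6186; S(2,+0) = 9.2500; S(2,+1) = 9.9276; S(2,+2) = 10.6549
Terminal payoffs V(N, j) = max(S_T - K, 0):
  V(2,-2) = 0.000000; V(2,-1) = 0.000000; V(2,+0) = 0.000000; V(2,+1) = 0.000000; V(2,+2) = 0.344865
Backward induction: V(k, j) = exp(-r*dt) * [p_u * V(k+1, j+1) + p_m * V(k+1, j) + p_d * V(k+1, j-1)]
  V(1,-1) = exp(-r*dt) * [p_u*0.000000 + p_m*0.000000 + p_d*0.000000] = 0.000000
  V(1,+0) = exp(-r*dt) * [p_u*0.000000 + p_m*0.000000 + p_d*0.000000] = 0.000000
  V(1,+1) = exp(-r*dt) * [p_u*0.344865 + p_m*0.000000 + p_d*0.000000] = 0.058330
  V(0,+0) = exp(-r*dt) * [p_u*0.058330 + p_m*0.000000 + p_d*0.000000] = 0.009866

Answer: Price = V(0,0) = 0.0099


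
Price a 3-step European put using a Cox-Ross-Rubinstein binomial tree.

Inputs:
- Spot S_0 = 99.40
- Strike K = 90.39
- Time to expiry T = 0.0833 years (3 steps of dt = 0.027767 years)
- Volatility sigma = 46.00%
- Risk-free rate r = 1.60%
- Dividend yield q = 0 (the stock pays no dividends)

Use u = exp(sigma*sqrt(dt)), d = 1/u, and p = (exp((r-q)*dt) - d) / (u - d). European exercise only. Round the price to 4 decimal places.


Answer: Price = V(0,0) = 1.5678

Derivation:
dt = T/N = 0.027767
u = exp(sigma*sqrt(dt)) = 1.079666; d = 1/u = 0.926213
p = (exp((r-q)*dt) - d) / (u - d) = 0.483742
Discount per step: exp(-r*dt) = 0.999556
Stock lattice S(k, i) with i counting down-moves:
  k=0: S(0,0) = 99.4000
  k=1: S(1,0) = 107.3188; S(1,1) = 92.0655
  k=2: S(2,0) = 115.8684; S(2,1) = 99.4000; S(2,2) = 85.2723
  k=3: S(3,0) = 125.0991; S(3,1) = 107.3188; S(3,2) = 92.0655; S(3,3) = 78.9803
Terminal payoffs V(N, i) = max(K - S_T, 0):
  V(3,0) = 0.000000; V(3,1) = 0.000000; V(3,2) = 0.000000; V(3,3) = 11.409727
Backward induction: V(k, i) = exp(-r*dt) * [p * V(k+1, i) + (1-p) * V(k+1, i+1)].
  V(2,0) = exp(-r*dt) * [p*0.000000 + (1-p)*0.000000] = 0.000000
  V(2,1) = exp(-r*dt) * [p*0.000000 + (1-p)*0.000000] = 0.000000
  V(2,2) = exp(-r*dt) * [p*0.000000 + (1-p)*11.409727] = 5.887743
  V(1,0) = exp(-r*dt) * [p*0.000000 + (1-p)*0.000000] = 0.000000
  V(1,1) = exp(-r*dt) * [p*0.000000 + (1-p)*5.887743] = 3.038242
  V(0,0) = exp(-r*dt) * [p*0.000000 + (1-p)*3.038242] = 1.567819


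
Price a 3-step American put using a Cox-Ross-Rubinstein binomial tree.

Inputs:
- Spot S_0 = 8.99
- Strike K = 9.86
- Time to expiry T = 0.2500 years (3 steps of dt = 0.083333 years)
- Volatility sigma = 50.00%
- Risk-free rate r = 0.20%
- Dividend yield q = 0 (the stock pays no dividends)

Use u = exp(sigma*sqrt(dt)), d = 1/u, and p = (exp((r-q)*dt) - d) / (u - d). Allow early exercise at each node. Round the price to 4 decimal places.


Answer: Price = V(0,0) = 1.4488

Derivation:
dt = T/N = 0.083333
u = exp(sigma*sqrt(dt)) = 1.155274; d = 1/u = 0.865596
p = (exp((r-q)*dt) - d) / (u - d) = 0.464554
Discount per step: exp(-r*dt) = 0.999833
Stock lattice S(k, i) with i counting down-moves:
  k=0: S(0,0) = 8.9900
  k=1: S(1,0) = 10.3859; S(1,1) = 7.7817
  k=2: S(2,0) = 11.9986; S(2,1) = 8.9900; S(2,2) = 6.7358
  k=3: S(3,0) = 13.8616; S(3,1) = 10.3859; S(3,2) = 7.7817; S(3,3) = 5.8305
Terminal payoffs V(N, i) = max(K - S_T, 0):
  V(3,0) = 0.000000; V(3,1) = 0.000000; V(3,2) = 2.078296; V(3,3) = 4.029515
Backward induction: V(k, i) = exp(-r*dt) * [p * V(k+1, i) + (1-p) * V(k+1, i+1)]; then take max(V_cont, immediate exercise) for American.
  V(2,0) = exp(-r*dt) * [p*0.000000 + (1-p)*0.000000] = 0.000000; exercise = 0.000000; V(2,0) = max -> 0.000000
  V(2,1) = exp(-r*dt) * [p*0.000000 + (1-p)*2.078296] = 1.112631; exercise = 0.870000; V(2,1) = max -> 1.112631
  V(2,2) = exp(-r*dt) * [p*2.078296 + (1-p)*4.029515] = 3.122549; exercise = 3.124192; V(2,2) = max -> 3.124192
  V(1,0) = exp(-r*dt) * [p*0.000000 + (1-p)*1.112631] = 0.595655; exercise = 0.000000; V(1,0) = max -> 0.595655
  V(1,1) = exp(-r*dt) * [p*1.112631 + (1-p)*3.124192] = 2.189350; exercise = 2.078296; V(1,1) = max -> 2.189350
  V(0,0) = exp(-r*dt) * [p*0.595655 + (1-p)*2.189350] = 1.448752; exercise = 0.870000; V(0,0) = max -> 1.448752


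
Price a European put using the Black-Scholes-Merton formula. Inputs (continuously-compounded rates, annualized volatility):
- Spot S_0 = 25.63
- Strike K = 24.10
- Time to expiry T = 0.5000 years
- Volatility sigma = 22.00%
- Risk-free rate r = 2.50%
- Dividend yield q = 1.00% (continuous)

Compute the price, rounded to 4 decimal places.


Answer: Price = 0.8253

Derivation:
d1 = (ln(S/K) + (r - q + 0.5*sigma^2) * T) / (sigma * sqrt(T)) = 0.52166288
d2 = d1 - sigma * sqrt(T) = 0.36609939
exp(-rT) = 0.98757780; exp(-qT) = 0.99501248
P = K * exp(-rT) * N(-d2) - S_0 * exp(-qT) * N(-d1)
N(-d1) = 0.30095254; N(-d2) = 0.35714546
P = 24.1000 * 0.98757780 * 0.35714546 - 25.6300 * 0.99501248 * 0.30095254 = 0.8253


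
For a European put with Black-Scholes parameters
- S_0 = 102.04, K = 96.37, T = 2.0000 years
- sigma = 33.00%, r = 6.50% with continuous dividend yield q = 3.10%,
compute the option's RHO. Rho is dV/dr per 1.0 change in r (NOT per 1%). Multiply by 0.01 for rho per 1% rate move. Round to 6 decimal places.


d1 = 0.5015528614; d2 = 0.0348623858
phi(d1) = 0.3517916544; exp(-qT) = 0.9398828868; exp(-rT) = 0.8780954309
N(-d2) = 0.4860947371
Rho = -K*T*exp(-rT)*N(-d2) = -96.3700 * 2.0000 * 0.8780954309 * 0.4860947371 = -82.268673

Answer: Rho = -82.268673


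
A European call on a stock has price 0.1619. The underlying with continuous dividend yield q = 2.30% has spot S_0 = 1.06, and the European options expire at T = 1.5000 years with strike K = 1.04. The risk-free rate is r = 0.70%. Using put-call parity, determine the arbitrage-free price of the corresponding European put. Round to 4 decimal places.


Answer: Put price = 0.1670

Derivation:
Put-call parity: C - P = S_0 * exp(-qT) - K * exp(-rT).
S_0 * exp(-qT) = 1.0600 * 0.96608834 = 1.02405364
K * exp(-rT) = 1.0400 * 0.98955493 = 1.02913713
P = C - S*exp(-qT) + K*exp(-rT)
P = 0.1619 - 1.02405364 + 1.02913713 = 0.1670


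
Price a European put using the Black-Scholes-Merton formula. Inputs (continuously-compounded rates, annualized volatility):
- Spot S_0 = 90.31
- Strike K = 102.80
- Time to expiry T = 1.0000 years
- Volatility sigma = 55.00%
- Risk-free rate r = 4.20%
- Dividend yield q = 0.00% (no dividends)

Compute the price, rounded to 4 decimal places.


Answer: Price = 24.8467

Derivation:
d1 = (ln(S/K) + (r - q + 0.5*sigma^2) * T) / (sigma * sqrt(T)) = 0.11584153
d2 = d1 - sigma * sqrt(T) = -0.43415847
exp(-rT) = 0.95886978; exp(-qT) = 1.00000000
P = K * exp(-rT) * N(-d2) - S_0 * exp(-qT) * N(-d1)
N(-d1) = 0.45388907; N(-d2) = 0.66791331
P = 102.8000 * 0.95886978 * 0.66791331 - 90.3100 * 1.00000000 * 0.45388907 = 24.8467


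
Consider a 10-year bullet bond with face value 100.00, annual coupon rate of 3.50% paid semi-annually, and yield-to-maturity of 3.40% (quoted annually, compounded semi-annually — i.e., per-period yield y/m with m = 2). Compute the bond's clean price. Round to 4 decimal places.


Coupon per period c = face * coupon_rate / m = 1.750000
Periods per year m = 2; per-period yield y/m = 0.017000
Number of cashflows N = 20
Cashflows (t years, CF_t, discount factor 1/(1+y/m)^(m*t), PV):
  t = 0.5000: CF_t = 1.750000, DF = 0.983284, PV = 1.720747
  t = 1.0000: CF_t = 1.750000, DF = 0.966848, PV = 1.691984
  t = 1.5000: CF_t = 1.750000, DF = 0.950686, PV = 1.663701
  t = 2.0000: CF_t = 1.750000, DF = 0.934795, PV = 1.635891
  t = 2.5000: CF_t = 1.750000, DF = 0.919169, PV = 1.608545
  t = 3.0000: CF_t = 1.750000, DF = 0.903804, PV = 1.581657
  t = 3.5000: CF_t = 1.750000, DF = 0.888696, PV = 1.555218
  t = 4.0000: CF_t = 1.750000, DF = 0.873841, PV = 1.529222
  t = 4.5000: CF_t = 1.750000, DF = 0.859234, PV = 1.503659
  t = 5.0000: CF_t = 1.750000, DF = 0.844871, PV = 1.478524
  t = 5.5000: CF_t = 1.750000, DF = 0.830748, PV = 1.453810
  t = 6.0000: CF_t = 1.750000, DF = 0.816862, PV = 1.429508
  t = 6.5000: CF_t = 1.750000, DF = 0.803207, PV = 1.405613
  t = 7.0000: CF_t = 1.750000, DF = 0.789781, PV = 1.382117
  t = 7.5000: CF_t = 1.750000, DF = 0.776579, PV = 1.359013
  t = 8.0000: CF_t = 1.750000, DF = 0.763598, PV = 1.336296
  t = 8.5000: CF_t = 1.750000, DF = 0.750834, PV = 1.313959
  t = 9.0000: CF_t = 1.750000, DF = 0.738283, PV = 1.291995
  t = 9.5000: CF_t = 1.750000, DF = 0.725942, PV = 1.270398
  t = 10.0000: CF_t = 101.750000, DF = 0.713807, PV = 72.629885
Price P = sum_t PV_t = 100.841743

Answer: Price = 100.8417


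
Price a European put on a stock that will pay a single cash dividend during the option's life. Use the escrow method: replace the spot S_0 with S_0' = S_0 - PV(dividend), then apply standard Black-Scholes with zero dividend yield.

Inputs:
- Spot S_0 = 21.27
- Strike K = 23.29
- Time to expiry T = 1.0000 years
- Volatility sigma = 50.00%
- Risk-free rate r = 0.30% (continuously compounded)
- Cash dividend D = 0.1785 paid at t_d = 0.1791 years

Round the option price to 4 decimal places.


PV(D) = D * exp(-r * t_d) = 0.1785 * 0.99946284 = 0.17840412
S_0' = S_0 - PV(D) = 21.2700 - 0.17840412 = 21.09159588
d1 = (ln(S_0'/K) + (r + sigma^2/2)*T) / (sigma*sqrt(T)) = 0.05770116
d2 = d1 - sigma*sqrt(T) = -0.44229884
exp(-rT) = 0.99700450
N(-d1) = 0.47699334; N(-d2) = 0.67086352
P = K * exp(-rT) * N(-d2) - S_0' * N(-d1) = 23.2900 * 0.99700450 * 0.67086352 - 21.09159588 * 0.47699334 = 5.5171

Answer: Price = 5.5171


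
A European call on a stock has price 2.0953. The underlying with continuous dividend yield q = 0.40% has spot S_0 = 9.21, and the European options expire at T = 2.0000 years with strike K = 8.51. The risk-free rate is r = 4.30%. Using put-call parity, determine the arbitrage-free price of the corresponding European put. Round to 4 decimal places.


Answer: Put price = 0.7674

Derivation:
Put-call parity: C - P = S_0 * exp(-qT) - K * exp(-rT).
S_0 * exp(-qT) = 9.2100 * 0.99203191 = 9.13661394
K * exp(-rT) = 8.5100 * 0.91759423 = 7.80872691
P = C - S*exp(-qT) + K*exp(-rT)
P = 2.0953 - 9.13661394 + 7.80872691 = 0.7674


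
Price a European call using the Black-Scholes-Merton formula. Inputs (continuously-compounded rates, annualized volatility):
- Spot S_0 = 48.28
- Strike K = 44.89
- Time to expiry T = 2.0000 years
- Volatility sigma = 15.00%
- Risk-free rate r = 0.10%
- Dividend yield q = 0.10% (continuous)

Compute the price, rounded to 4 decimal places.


Answer: Price = 5.8468

Derivation:
d1 = (ln(S/K) + (r - q + 0.5*sigma^2) * T) / (sigma * sqrt(T)) = 0.44925956
d2 = d1 - sigma * sqrt(T) = 0.23712752
exp(-rT) = 0.99800200; exp(-qT) = 0.99800200
C = S_0 * exp(-qT) * N(d1) - K * exp(-rT) * N(d2)
N(d1) = 0.67337779; N(d2) = 0.59372107
C = 48.2800 * 0.99800200 * 0.67337779 - 44.8900 * 0.99800200 * 0.59372107 = 5.8468


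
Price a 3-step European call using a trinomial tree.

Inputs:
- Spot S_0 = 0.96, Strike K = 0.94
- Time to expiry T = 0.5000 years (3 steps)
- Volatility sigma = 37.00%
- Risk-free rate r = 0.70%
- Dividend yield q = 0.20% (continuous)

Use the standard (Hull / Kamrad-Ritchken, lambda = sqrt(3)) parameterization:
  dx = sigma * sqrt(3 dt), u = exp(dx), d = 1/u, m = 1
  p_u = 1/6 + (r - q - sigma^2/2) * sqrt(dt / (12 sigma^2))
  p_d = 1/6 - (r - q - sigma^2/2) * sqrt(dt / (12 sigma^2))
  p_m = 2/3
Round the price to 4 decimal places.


dt = T/N = 0.166667; dx = sigma*sqrt(3*dt) = 0.261630
u = exp(dx) = 1.299045; d = 1/u = 0.769796
p_u = 0.146457, p_m = 0.666667, p_d = 0.186877
Discount per step: exp(-r*dt) = 0.998834
Stock lattice S(k, j) with j the centered position index:
  k=0: S(0,+0) = 0.9600
  k=1: S(1,-1) = 0.7390; S(1,+0) = 0.9600; S(1,+1) = 1.2471
  k=2: S(2,-2) = 0.5689; S(2,-1) = 0.7390; S(2,+0) = 0.9600; S(2,+1) = 1.2471; S(2,+2) = 1.6200
  k=3: S(3,-3) = 0.4379; S(3,-2) = 0.5689; S(3,-1) = 0.7390; S(3,+0) = 0.9600; S(3,+1) = 1.2471; S(3,+2) = 1.6200; S(3,+3) = 2.1045
Terminal payoffs V(N, j) = max(S_T - K, 0):
  V(3,-3) = 0.000000; V(3,-2) = 0.000000; V(3,-1) = 0.000000; V(3,+0) = 0.020000; V(3,+1) = 0.307083; V(3,+2) = 0.680018; V(3,+3) = 1.164476
Backward induction: V(k, j) = exp(-r*dt) * [p_u * V(k+1, j+1) + p_m * V(k+1, j) + p_d * V(k+1, j-1)]
  V(2,-2) = exp(-r*dt) * [p_u*0.000000 + p_m*0.000000 + p_d*0.000000] = 0.000000
  V(2,-1) = exp(-r*dt) * [p_u*0.020000 + p_m*0.000000 + p_d*0.000000] = 0.002926
  V(2,+0) = exp(-r*dt) * [p_u*0.307083 + p_m*0.020000 + p_d*0.000000] = 0.058240
  V(2,+1) = exp(-r*dt) * [p_u*0.680018 + p_m*0.307083 + p_d*0.020000] = 0.307694
  V(2,+2) = exp(-r*dt) * [p_u*1.164476 + p_m*0.680018 + p_d*0.307083] = 0.680483
  V(1,-1) = exp(-r*dt) * [p_u*0.058240 + p_m*0.002926 + p_d*0.000000] = 0.010468
  V(1,+0) = exp(-r*dt) * [p_u*0.307694 + p_m*0.058240 + p_d*0.002926] = 0.084339
  V(1,+1) = exp(-r*dt) * [p_u*0.680483 + p_m*0.307694 + p_d*0.058240] = 0.315306
  V(0,+0) = exp(-r*dt) * [p_u*0.315306 + p_m*0.084339 + p_d*0.010468] = 0.104239

Answer: Price = V(0,0) = 0.1042


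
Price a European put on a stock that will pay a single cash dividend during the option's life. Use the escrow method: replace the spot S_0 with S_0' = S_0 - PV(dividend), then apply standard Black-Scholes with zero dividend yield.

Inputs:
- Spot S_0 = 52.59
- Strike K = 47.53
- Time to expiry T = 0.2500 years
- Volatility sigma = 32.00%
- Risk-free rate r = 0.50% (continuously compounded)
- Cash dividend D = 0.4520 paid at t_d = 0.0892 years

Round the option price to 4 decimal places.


Answer: Price = 1.3707

Derivation:
PV(D) = D * exp(-r * t_d) = 0.4520 * 0.99955410 = 0.45179845
S_0' = S_0 - PV(D) = 52.5900 - 0.45179845 = 52.13820155
d1 = (ln(S_0'/K) + (r + sigma^2/2)*T) / (sigma*sqrt(T)) = 0.66616765
d2 = d1 - sigma*sqrt(T) = 0.50616765
exp(-rT) = 0.99875078
N(-d1) = 0.25265197; N(-d2) = 0.30636948
P = K * exp(-rT) * N(-d2) - S_0' * N(-d1) = 47.5300 * 0.99875078 * 0.30636948 - 52.13820155 * 0.25265197 = 1.3707


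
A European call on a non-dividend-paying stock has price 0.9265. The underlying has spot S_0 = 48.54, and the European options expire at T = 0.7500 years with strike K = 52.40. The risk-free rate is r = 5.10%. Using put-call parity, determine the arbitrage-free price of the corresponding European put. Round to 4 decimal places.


Answer: Put price = 2.8200

Derivation:
Put-call parity: C - P = S_0 * exp(-qT) - K * exp(-rT).
S_0 * exp(-qT) = 48.5400 * 1.00000000 = 48.54000000
K * exp(-rT) = 52.4000 * 0.96247229 = 50.43354814
P = C - S*exp(-qT) + K*exp(-rT)
P = 0.9265 - 48.54000000 + 50.43354814 = 2.8200


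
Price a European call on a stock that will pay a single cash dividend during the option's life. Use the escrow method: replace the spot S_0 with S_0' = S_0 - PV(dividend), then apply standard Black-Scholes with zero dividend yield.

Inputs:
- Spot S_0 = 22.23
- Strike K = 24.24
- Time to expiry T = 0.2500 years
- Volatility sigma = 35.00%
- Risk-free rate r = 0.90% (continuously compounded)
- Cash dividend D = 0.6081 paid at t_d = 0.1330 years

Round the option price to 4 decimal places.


PV(D) = D * exp(-r * t_d) = 0.6081 * 0.99880372 = 0.60737254
S_0' = S_0 - PV(D) = 22.2300 - 0.60737254 = 21.62262746
d1 = (ln(S_0'/K) + (r + sigma^2/2)*T) / (sigma*sqrt(T)) = -0.55257901
d2 = d1 - sigma*sqrt(T) = -0.72757901
exp(-rT) = 0.99775253
N(d1) = 0.29027586; N(d2) = 0.23343567
C = S_0' * N(d1) - K * exp(-rT) * N(d2) = 21.62262746 * 0.29027586 - 24.2400 * 0.99775253 * 0.23343567 = 0.6308

Answer: Price = 0.6308


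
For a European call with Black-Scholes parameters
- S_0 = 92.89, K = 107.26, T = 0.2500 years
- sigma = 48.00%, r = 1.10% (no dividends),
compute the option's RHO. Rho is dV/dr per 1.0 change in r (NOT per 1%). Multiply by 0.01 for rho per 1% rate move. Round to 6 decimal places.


Answer: Rho = 6.404869

Derivation:
d1 = -0.4678741506; d2 = -0.7078741506
phi(d1) = 0.3575816170; exp(-qT) = 1.0000000000; exp(-rT) = 0.9972537778
N(d2) = 0.2395117067
Rho = K*T*exp(-rT)*N(d2) = 107.2600 * 0.2500 * 0.9972537778 * 0.2395117067 = 6.404869


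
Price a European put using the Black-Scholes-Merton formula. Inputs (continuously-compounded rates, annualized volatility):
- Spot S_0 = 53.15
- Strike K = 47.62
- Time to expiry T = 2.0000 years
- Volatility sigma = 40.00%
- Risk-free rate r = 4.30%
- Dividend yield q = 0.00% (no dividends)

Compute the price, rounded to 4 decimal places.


d1 = (ln(S/K) + (r - q + 0.5*sigma^2) * T) / (sigma * sqrt(T)) = 0.62908685
d2 = d1 - sigma * sqrt(T) = 0.06340143
exp(-rT) = 0.91759423; exp(-qT) = 1.00000000
P = K * exp(-rT) * N(-d2) - S_0 * exp(-qT) * N(-d1)
N(-d1) = 0.26464610; N(-d2) = 0.47472343
P = 47.6200 * 0.91759423 * 0.47472343 - 53.1500 * 1.00000000 * 0.26464610 = 6.6775

Answer: Price = 6.6775


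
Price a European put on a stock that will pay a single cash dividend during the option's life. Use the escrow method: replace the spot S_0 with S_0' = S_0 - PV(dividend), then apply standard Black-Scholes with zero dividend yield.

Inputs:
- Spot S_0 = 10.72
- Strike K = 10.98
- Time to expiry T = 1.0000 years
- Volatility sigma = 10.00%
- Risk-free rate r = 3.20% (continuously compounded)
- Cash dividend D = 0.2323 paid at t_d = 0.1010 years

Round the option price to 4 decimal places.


PV(D) = D * exp(-r * t_d) = 0.2323 * 0.99677322 = 0.23155042
S_0' = S_0 - PV(D) = 10.7200 - 0.23155042 = 10.48844958
d1 = (ln(S_0'/K) + (r + sigma^2/2)*T) / (sigma*sqrt(T)) = -0.08800824
d2 = d1 - sigma*sqrt(T) = -0.18800824
exp(-rT) = 0.96850658
N(-d1) = 0.53506494; N(-d2) = 0.57456491
P = K * exp(-rT) * N(-d2) - S_0' * N(-d1) = 10.9800 * 0.96850658 * 0.57456491 - 10.48844958 * 0.53506494 = 0.4980

Answer: Price = 0.4980


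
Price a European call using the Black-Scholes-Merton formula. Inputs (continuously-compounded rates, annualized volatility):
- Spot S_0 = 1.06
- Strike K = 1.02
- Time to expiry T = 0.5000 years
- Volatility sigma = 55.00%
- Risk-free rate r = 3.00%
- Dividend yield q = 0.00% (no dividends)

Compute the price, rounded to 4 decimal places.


d1 = (ln(S/K) + (r - q + 0.5*sigma^2) * T) / (sigma * sqrt(T)) = 0.33193207
d2 = d1 - sigma * sqrt(T) = -0.05697666
exp(-rT) = 0.98511194; exp(-qT) = 1.00000000
C = S_0 * exp(-qT) * N(d1) - K * exp(-rT) * N(d2)
N(d1) = 0.63002972; N(d2) = 0.47728190
C = 1.0600 * 1.00000000 * 0.63002972 - 1.0200 * 0.98511194 * 0.47728190 = 0.1883

Answer: Price = 0.1883


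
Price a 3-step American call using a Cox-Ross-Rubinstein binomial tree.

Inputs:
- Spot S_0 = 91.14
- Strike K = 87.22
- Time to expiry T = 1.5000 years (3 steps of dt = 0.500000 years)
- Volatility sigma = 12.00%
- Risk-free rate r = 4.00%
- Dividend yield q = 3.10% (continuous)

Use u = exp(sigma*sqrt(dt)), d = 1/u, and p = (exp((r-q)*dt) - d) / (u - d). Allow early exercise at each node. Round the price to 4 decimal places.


dt = T/N = 0.500000
u = exp(sigma*sqrt(dt)) = 1.088557; d = 1/u = 0.918647
p = (exp((r-q)*dt) - d) / (u - d) = 0.505344
Discount per step: exp(-r*dt) = 0.980199
Stock lattice S(k, i) with i counting down-moves:
  k=0: S(0,0) = 91.1400
  k=1: S(1,0) = 99.2111; S(1,1) = 83.7255
  k=2: S(2,0) = 107.9969; S(2,1) = 91.1400; S(2,2) = 76.9142
  k=3: S(3,0) = 117.5608; S(3,1) = 99.2111; S(3,2) = 83.7255; S(3,3) = 70.6571
Terminal payoffs V(N, i) = max(S_T - K, 0):
  V(3,0) = 30.340751; V(3,1) = 11.991070; V(3,2) = 0.000000; V(3,3) = 0.000000
Backward induction: V(k, i) = exp(-r*dt) * [p * V(k+1, i) + (1-p) * V(k+1, i+1)]; then take max(V_cont, immediate exercise) for American.
  V(2,0) = exp(-r*dt) * [p*30.340751 + (1-p)*11.991070] = 20.842914; exercise = 20.776888; V(2,0) = max -> 20.842914
  V(2,1) = exp(-r*dt) * [p*11.991070 + (1-p)*0.000000] = 5.939626; exercise = 3.920000; V(2,1) = max -> 5.939626
  V(2,2) = exp(-r*dt) * [p*0.000000 + (1-p)*0.000000] = 0.000000; exercise = 0.000000; V(2,2) = max -> 0.000000
  V(1,0) = exp(-r*dt) * [p*20.842914 + (1-p)*5.939626] = 13.204170; exercise = 11.991070; V(1,0) = max -> 13.204170
  V(1,1) = exp(-r*dt) * [p*5.939626 + (1-p)*0.000000] = 2.942119; exercise = 0.000000; V(1,1) = max -> 2.942119
  V(0,0) = exp(-r*dt) * [p*13.204170 + (1-p)*2.942119] = 7.967039; exercise = 3.920000; V(0,0) = max -> 7.967039

Answer: Price = V(0,0) = 7.9670


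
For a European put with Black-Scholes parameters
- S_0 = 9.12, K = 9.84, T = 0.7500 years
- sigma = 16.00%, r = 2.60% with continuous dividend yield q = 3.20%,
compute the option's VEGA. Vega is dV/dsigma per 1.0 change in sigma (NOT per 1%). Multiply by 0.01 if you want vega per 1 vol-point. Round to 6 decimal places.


Answer: Vega = 2.698877

Derivation:
d1 = -0.5115749684; d2 = -0.6501390330
phi(d1) = 0.3500101911; exp(-qT) = 0.9762857098; exp(-rT) = 0.9806888952
Vega = S * exp(-qT) * phi(d1) * sqrt(T) = 9.1200 * 0.9762857098 * 0.3500101911 * 0.8660254038 = 2.698877


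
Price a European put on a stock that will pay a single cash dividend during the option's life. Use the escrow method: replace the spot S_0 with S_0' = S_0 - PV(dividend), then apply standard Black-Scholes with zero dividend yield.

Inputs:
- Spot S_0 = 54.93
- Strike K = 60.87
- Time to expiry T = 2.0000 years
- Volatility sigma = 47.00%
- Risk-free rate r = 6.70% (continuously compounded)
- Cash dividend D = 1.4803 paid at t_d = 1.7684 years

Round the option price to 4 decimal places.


PV(D) = D * exp(-r * t_d) = 1.4803 * 0.88826709 = 1.31490178
S_0' = S_0 - PV(D) = 54.9300 - 1.31490178 = 53.61509822
d1 = (ln(S_0'/K) + (r + sigma^2/2)*T) / (sigma*sqrt(T)) = 0.34300737
d2 = d1 - sigma*sqrt(T) = -0.32167300
exp(-rT) = 0.87459006
N(-d1) = 0.36579646; N(-d2) = 0.62614978
P = K * exp(-rT) * N(-d2) - S_0' * N(-d1) = 60.8700 * 0.87459006 * 0.62614978 - 53.61509822 * 0.36579646 = 13.7217

Answer: Price = 13.7217


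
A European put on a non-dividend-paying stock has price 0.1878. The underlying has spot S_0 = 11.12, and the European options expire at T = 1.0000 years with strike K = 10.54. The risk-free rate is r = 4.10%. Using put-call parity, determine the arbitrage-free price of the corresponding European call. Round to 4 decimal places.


Answer: Call price = 1.1912

Derivation:
Put-call parity: C - P = S_0 * exp(-qT) - K * exp(-rT).
S_0 * exp(-qT) = 11.1200 * 1.00000000 = 11.12000000
K * exp(-rT) = 10.5400 * 0.95982913 = 10.11659903
C = P + S*exp(-qT) - K*exp(-rT)
C = 0.1878 + 11.12000000 - 10.11659903 = 1.1912


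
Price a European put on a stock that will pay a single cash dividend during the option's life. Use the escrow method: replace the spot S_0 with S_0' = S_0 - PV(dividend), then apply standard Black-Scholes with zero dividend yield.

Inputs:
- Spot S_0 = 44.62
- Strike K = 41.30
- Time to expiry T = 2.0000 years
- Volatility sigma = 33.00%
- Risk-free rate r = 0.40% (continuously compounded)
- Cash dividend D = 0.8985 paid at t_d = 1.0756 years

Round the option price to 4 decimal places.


Answer: Price = 6.5107

Derivation:
PV(D) = D * exp(-r * t_d) = 0.8985 * 0.99570684 = 0.89464260
S_0' = S_0 - PV(D) = 44.6200 - 0.89464260 = 43.72535740
d1 = (ln(S_0'/K) + (r + sigma^2/2)*T) / (sigma*sqrt(T)) = 0.37276461
d2 = d1 - sigma*sqrt(T) = -0.09392586
exp(-rT) = 0.99203191
N(-d1) = 0.35466182; N(-d2) = 0.53741598
P = K * exp(-rT) * N(-d2) - S_0' * N(-d1) = 41.3000 * 0.99203191 * 0.53741598 - 43.72535740 * 0.35466182 = 6.5107


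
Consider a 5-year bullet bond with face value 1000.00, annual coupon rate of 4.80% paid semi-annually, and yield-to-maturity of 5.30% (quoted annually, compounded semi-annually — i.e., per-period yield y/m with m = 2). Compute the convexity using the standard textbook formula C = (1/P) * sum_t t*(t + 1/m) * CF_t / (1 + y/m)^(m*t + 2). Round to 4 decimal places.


Coupon per period c = face * coupon_rate / m = 24.000000
Periods per year m = 2; per-period yield y/m = 0.026500
Number of cashflows N = 10
Cashflows (t years, CF_t, discount factor 1/(1+y/m)^(m*t), PV):
  t = 0.5000: CF_t = 24.000000, DF = 0.974184, PV = 23.380419
  t = 1.0000: CF_t = 24.000000, DF = 0.949035, PV = 22.776833
  t = 1.5000: CF_t = 24.000000, DF = 0.924535, PV = 22.188829
  t = 2.0000: CF_t = 24.000000, DF = 0.900667, PV = 21.616005
  t = 2.5000: CF_t = 24.000000, DF = 0.877415, PV = 21.057969
  t = 3.0000: CF_t = 24.000000, DF = 0.854764, PV = 20.514339
  t = 3.5000: CF_t = 24.000000, DF = 0.832698, PV = 19.984743
  t = 4.0000: CF_t = 24.000000, DF = 0.811201, PV = 19.468819
  t = 4.5000: CF_t = 24.000000, DF = 0.790259, PV = 18.966215
  t = 5.0000: CF_t = 1024.000000, DF = 0.769858, PV = 788.334294
Price P = sum_t PV_t = 978.288463
Convexity numerator sum_t t*(t + 1/m) * CF_t / (1+y/m)^(m*t + 2):
  t = 0.5000: term = 11.094414
  t = 1.0000: term = 32.424007
  t = 1.5000: term = 63.173906
  t = 2.0000: term = 102.571693
  t = 2.5000: term = 149.885572
  t = 3.0000: term = 204.422602
  t = 3.5000: term = 265.527003
  t = 4.0000: term = 332.578530
  t = 4.5000: term = 404.990904
  t = 5.0000: term = 20574.306531
Convexity = (1/P) * sum = 22140.975163 / 978.288463 = 22.632358

Answer: Convexity = 22.6324


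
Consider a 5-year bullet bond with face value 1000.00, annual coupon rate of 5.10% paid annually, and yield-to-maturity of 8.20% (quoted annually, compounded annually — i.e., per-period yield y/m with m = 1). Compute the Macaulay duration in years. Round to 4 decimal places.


Answer: Macaulay duration = 4.5017 years

Derivation:
Coupon per period c = face * coupon_rate / m = 51.000000
Periods per year m = 1; per-period yield y/m = 0.082000
Number of cashflows N = 5
Cashflows (t years, CF_t, discount factor 1/(1+y/m)^(m*t), PV):
  t = 1.0000: CF_t = 51.000000, DF = 0.924214, PV = 47.134935
  t = 2.0000: CF_t = 51.000000, DF = 0.854172, PV = 43.562787
  t = 3.0000: CF_t = 51.000000, DF = 0.789438, PV = 40.261356
  t = 4.0000: CF_t = 51.000000, DF = 0.729610, PV = 37.210125
  t = 5.0000: CF_t = 1051.000000, DF = 0.674316, PV = 708.706494
Price P = sum_t PV_t = 876.875697
Macaulay numerator sum_t t * PV_t:
  t * PV_t at t = 1.0000: 47.134935
  t * PV_t at t = 2.0000: 87.125574
  t * PV_t at t = 3.0000: 120.784067
  t * PV_t at t = 4.0000: 148.840501
  t * PV_t at t = 5.0000: 3543.532469
Macaulay duration D = (sum_t t * PV_t) / P = 3947.417546 / 876.875697 = 4.501684


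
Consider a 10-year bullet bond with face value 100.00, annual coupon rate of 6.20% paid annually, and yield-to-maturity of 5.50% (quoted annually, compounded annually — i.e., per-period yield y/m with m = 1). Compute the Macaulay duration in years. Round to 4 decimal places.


Answer: Macaulay duration = 7.8073 years

Derivation:
Coupon per period c = face * coupon_rate / m = 6.200000
Periods per year m = 1; per-period yield y/m = 0.055000
Number of cashflows N = 10
Cashflows (t years, CF_t, discount factor 1/(1+y/m)^(m*t), PV):
  t = 1.0000: CF_t = 6.200000, DF = 0.947867, PV = 5.876777
  t = 2.0000: CF_t = 6.200000, DF = 0.898452, PV = 5.570405
  t = 3.0000: CF_t = 6.200000, DF = 0.851614, PV = 5.280005
  t = 4.0000: CF_t = 6.200000, DF = 0.807217, PV = 5.004744
  t = 5.0000: CF_t = 6.200000, DF = 0.765134, PV = 4.743833
  t = 6.0000: CF_t = 6.200000, DF = 0.725246, PV = 4.496524
  t = 7.0000: CF_t = 6.200000, DF = 0.687437, PV = 4.262108
  t = 8.0000: CF_t = 6.200000, DF = 0.651599, PV = 4.039913
  t = 9.0000: CF_t = 6.200000, DF = 0.617629, PV = 3.829301
  t = 10.0000: CF_t = 106.200000, DF = 0.585431, PV = 62.172728
Price P = sum_t PV_t = 105.276338
Macaulay numerator sum_t t * PV_t:
  t * PV_t at t = 1.0000: 5.876777
  t * PV_t at t = 2.0000: 11.140810
  t * PV_t at t = 3.0000: 15.840014
  t * PV_t at t = 4.0000: 20.018975
  t * PV_t at t = 5.0000: 23.719165
  t * PV_t at t = 6.0000: 26.979145
  t * PV_t at t = 7.0000: 29.834757
  t * PV_t at t = 8.0000: 32.319304
  t * PV_t at t = 9.0000: 34.463713
  t * PV_t at t = 10.0000: 621.727275
Macaulay duration D = (sum_t t * PV_t) / P = 821.919936 / 105.276338 = 7.807262
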